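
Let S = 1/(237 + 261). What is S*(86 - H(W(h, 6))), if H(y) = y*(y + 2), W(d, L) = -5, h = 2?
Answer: 71/498 ≈ 0.14257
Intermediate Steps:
H(y) = y*(2 + y)
S = 1/498 ≈ 0.0020080
S*(86 - H(W(h, 6))) = (86 - (-5)*(2 - 5))/498 = (86 - (-5)*(-3))/498 = (86 - 1*15)/498 = (86 - 15)/498 = (1/498)*71 = 71/498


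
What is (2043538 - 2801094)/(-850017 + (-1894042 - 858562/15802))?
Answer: 1496362489/5420309860 ≈ 0.27607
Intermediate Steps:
(2043538 - 2801094)/(-850017 + (-1894042 - 858562/15802)) = -757556/(-850017 + (-1894042 - 858562/15802)) = -757556/(-850017 + (-1894042 - 1*429281/7901)) = -757556/(-850017 + (-1894042 - 429281/7901)) = -757556/(-850017 - 14965255123/7901) = -757556/(-21681239440/7901) = -757556*(-7901/21681239440) = 1496362489/5420309860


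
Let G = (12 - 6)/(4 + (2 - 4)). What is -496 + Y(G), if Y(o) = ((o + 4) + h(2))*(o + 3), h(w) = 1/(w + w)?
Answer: -905/2 ≈ -452.50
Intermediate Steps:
h(w) = 1/(2*w)
G = 3 (G = 6/(4 - 2) = 6/2 = 6*(½) = 3)
Y(o) = (3 + o)*(17/4 + o) (Y(o) = ((o + 4) + (½)/2)*(o + 3) = ((4 + o) + (½)*(½))*(3 + o) = ((4 + o) + ¼)*(3 + o) = (17/4 + o)*(3 + o) = (3 + o)*(17/4 + o))
-496 + Y(G) = -496 + (51/4 + 3² + (29/4)*3) = -496 + (51/4 + 9 + 87/4) = -496 + 87/2 = -905/2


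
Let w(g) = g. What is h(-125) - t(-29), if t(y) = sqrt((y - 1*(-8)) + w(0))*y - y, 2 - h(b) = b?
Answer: 98 + 29*I*sqrt(21) ≈ 98.0 + 132.89*I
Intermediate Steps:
h(b) = 2 - b
t(y) = -y + y*sqrt(8 + y) (t(y) = sqrt((y - 1*(-8)) + 0)*y - y = sqrt((y + 8) + 0)*y - y = sqrt((8 + y) + 0)*y - y = sqrt(8 + y)*y - y = y*sqrt(8 + y) - y = -y + y*sqrt(8 + y))
h(-125) - t(-29) = (2 - 1*(-125)) - (-29)*(-1 + sqrt(8 - 29)) = (2 + 125) - (-29)*(-1 + sqrt(-21)) = 127 - (-29)*(-1 + I*sqrt(21)) = 127 - (29 - 29*I*sqrt(21)) = 127 + (-29 + 29*I*sqrt(21)) = 98 + 29*I*sqrt(21)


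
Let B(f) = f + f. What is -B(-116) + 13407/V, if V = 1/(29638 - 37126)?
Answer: -100391384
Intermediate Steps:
B(f) = 2*f
V = -1/7488 (V = 1/(-7488) = -1/7488 ≈ -0.00013355)
-B(-116) + 13407/V = -2*(-116) + 13407/(-1/7488) = -1*(-232) + 13407*(-7488) = 232 - 100391616 = -100391384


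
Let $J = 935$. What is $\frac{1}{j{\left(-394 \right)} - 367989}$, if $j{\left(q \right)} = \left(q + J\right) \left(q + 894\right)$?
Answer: $- \frac{1}{97489} \approx -1.0258 \cdot 10^{-5}$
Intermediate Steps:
$j{\left(q \right)} = \left(894 + q\right) \left(935 + q\right)$ ($j{\left(q \right)} = \left(q + 935\right) \left(q + 894\right) = \left(935 + q\right) \left(894 + q\right) = \left(894 + q\right) \left(935 + q\right)$)
$\frac{1}{j{\left(-394 \right)} - 367989} = \frac{1}{\left(835890 + \left(-394\right)^{2} + 1829 \left(-394\right)\right) - 367989} = \frac{1}{\left(835890 + 155236 - 720626\right) - 367989} = \frac{1}{270500 - 367989} = \frac{1}{-97489} = - \frac{1}{97489}$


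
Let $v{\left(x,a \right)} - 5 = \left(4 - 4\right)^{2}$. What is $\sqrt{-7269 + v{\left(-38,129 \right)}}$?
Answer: $4 i \sqrt{454} \approx 85.229 i$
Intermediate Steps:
$v{\left(x,a \right)} = 5$ ($v{\left(x,a \right)} = 5 + \left(4 - 4\right)^{2} = 5 + 0^{2} = 5 + 0 = 5$)
$\sqrt{-7269 + v{\left(-38,129 \right)}} = \sqrt{-7269 + 5} = \sqrt{-7264} = 4 i \sqrt{454}$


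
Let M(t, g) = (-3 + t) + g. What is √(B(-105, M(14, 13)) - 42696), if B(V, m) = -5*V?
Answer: I*√42171 ≈ 205.36*I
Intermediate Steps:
M(t, g) = -3 + g + t
√(B(-105, M(14, 13)) - 42696) = √(-5*(-105) - 42696) = √(525 - 42696) = √(-42171) = I*√42171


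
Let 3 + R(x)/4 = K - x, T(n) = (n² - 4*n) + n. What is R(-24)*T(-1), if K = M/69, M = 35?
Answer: 23744/69 ≈ 344.12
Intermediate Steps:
K = 35/69 ≈ 0.50725
T(n) = n² - 3*n
R(x) = -688/69 - 4*x (R(x) = -12 + 4*(35/69 - x) = -12 + (140/69 - 4*x) = -688/69 - 4*x)
R(-24)*T(-1) = (-688/69 - 4*(-24))*(-(-3 - 1)) = (-688/69 + 96)*(-1*(-4)) = (5936/69)*4 = 23744/69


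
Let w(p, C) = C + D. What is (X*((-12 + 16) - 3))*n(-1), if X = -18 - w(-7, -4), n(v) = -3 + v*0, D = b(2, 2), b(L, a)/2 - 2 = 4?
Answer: 78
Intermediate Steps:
b(L, a) = 12 (b(L, a) = 4 + 2*4 = 4 + 8 = 12)
D = 12
w(p, C) = 12 + C (w(p, C) = C + 12 = 12 + C)
n(v) = -3 (n(v) = -3 + 0 = -3)
X = -26 (X = -18 - (12 - 4) = -18 - 1*8 = -18 - 8 = -26)
(X*((-12 + 16) - 3))*n(-1) = -26*((-12 + 16) - 3)*(-3) = -26*(4 - 3)*(-3) = -26*1*(-3) = -26*(-3) = 78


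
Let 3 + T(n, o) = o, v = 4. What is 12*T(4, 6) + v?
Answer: 40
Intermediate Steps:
T(n, o) = -3 + o
12*T(4, 6) + v = 12*(-3 + 6) + 4 = 12*3 + 4 = 36 + 4 = 40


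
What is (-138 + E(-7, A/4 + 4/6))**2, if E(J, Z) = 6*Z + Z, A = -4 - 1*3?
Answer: 3052009/144 ≈ 21195.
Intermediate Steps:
A = -7 (A = -4 - 3 = -7)
E(J, Z) = 7*Z
(-138 + E(-7, A/4 + 4/6))**2 = (-138 + 7*(-7/4 + 4/6))**2 = (-138 + 7*(-7*1/4 + 4*(1/6)))**2 = (-138 + 7*(-7/4 + 2/3))**2 = (-138 + 7*(-13/12))**2 = (-138 - 91/12)**2 = (-1747/12)**2 = 3052009/144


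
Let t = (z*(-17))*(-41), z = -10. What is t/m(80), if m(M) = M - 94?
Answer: 3485/7 ≈ 497.86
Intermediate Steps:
m(M) = -94 + M
t = -6970 (t = -10*(-17)*(-41) = 170*(-41) = -6970)
t/m(80) = -6970/(-94 + 80) = -6970/(-14) = -6970*(-1/14) = 3485/7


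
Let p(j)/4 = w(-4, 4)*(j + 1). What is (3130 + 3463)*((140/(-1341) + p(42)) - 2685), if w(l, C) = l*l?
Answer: 591438251/1341 ≈ 4.4104e+5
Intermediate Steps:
w(l, C) = l²
p(j) = 64 + 64*j (p(j) = 4*((-4)²*(j + 1)) = 4*(16*(1 + j)) = 4*(16 + 16*j) = 64 + 64*j)
(3130 + 3463)*((140/(-1341) + p(42)) - 2685) = (3130 + 3463)*((140/(-1341) + (64 + 64*42)) - 2685) = 6593*((140*(-1/1341) + (64 + 2688)) - 2685) = 6593*((-140/1341 + 2752) - 2685) = 6593*(3690292/1341 - 2685) = 6593*(89707/1341) = 591438251/1341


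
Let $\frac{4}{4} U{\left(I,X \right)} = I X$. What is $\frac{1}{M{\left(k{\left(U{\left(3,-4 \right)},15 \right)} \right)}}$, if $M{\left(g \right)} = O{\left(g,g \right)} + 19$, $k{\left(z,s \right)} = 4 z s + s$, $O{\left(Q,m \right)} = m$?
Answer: $- \frac{1}{686} \approx -0.0014577$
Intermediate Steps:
$U{\left(I,X \right)} = I X$
$k{\left(z,s \right)} = s + 4 s z$ ($k{\left(z,s \right)} = 4 s z + s = s + 4 s z$)
$M{\left(g \right)} = 19 + g$ ($M{\left(g \right)} = g + 19 = 19 + g$)
$\frac{1}{M{\left(k{\left(U{\left(3,-4 \right)},15 \right)} \right)}} = \frac{1}{19 + 15 \left(1 + 4 \cdot 3 \left(-4\right)\right)} = \frac{1}{19 + 15 \left(1 + 4 \left(-12\right)\right)} = \frac{1}{19 + 15 \left(1 - 48\right)} = \frac{1}{19 + 15 \left(-47\right)} = \frac{1}{19 - 705} = \frac{1}{-686} = - \frac{1}{686}$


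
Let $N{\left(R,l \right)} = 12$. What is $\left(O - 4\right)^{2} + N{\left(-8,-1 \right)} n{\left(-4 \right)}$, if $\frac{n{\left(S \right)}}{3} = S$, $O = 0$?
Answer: $-128$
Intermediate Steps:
$n{\left(S \right)} = 3 S$
$\left(O - 4\right)^{2} + N{\left(-8,-1 \right)} n{\left(-4 \right)} = \left(0 - 4\right)^{2} + 12 \cdot 3 \left(-4\right) = \left(-4\right)^{2} + 12 \left(-12\right) = 16 - 144 = -128$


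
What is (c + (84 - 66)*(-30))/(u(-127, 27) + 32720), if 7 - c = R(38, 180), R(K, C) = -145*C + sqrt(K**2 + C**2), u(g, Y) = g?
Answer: 25567/32593 - 2*sqrt(8461)/32593 ≈ 0.77879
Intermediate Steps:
R(K, C) = sqrt(C**2 + K**2) - 145*C (R(K, C) = -145*C + sqrt(C**2 + K**2) = sqrt(C**2 + K**2) - 145*C)
c = 26107 - 2*sqrt(8461) (c = 7 - (sqrt(180**2 + 38**2) - 145*180) = 7 - (sqrt(32400 + 1444) - 26100) = 7 - (sqrt(33844) - 26100) = 7 - (2*sqrt(8461) - 26100) = 7 - (-26100 + 2*sqrt(8461)) = 7 + (26100 - 2*sqrt(8461)) = 26107 - 2*sqrt(8461) ≈ 25923.)
(c + (84 - 66)*(-30))/(u(-127, 27) + 32720) = ((26107 - 2*sqrt(8461)) + (84 - 66)*(-30))/(-127 + 32720) = ((26107 - 2*sqrt(8461)) + 18*(-30))/32593 = ((26107 - 2*sqrt(8461)) - 540)*(1/32593) = (25567 - 2*sqrt(8461))*(1/32593) = 25567/32593 - 2*sqrt(8461)/32593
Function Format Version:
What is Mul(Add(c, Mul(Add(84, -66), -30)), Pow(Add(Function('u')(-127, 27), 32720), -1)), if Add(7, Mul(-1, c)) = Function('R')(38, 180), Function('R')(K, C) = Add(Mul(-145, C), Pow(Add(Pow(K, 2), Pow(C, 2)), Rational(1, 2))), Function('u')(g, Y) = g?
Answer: Add(Rational(25567, 32593), Mul(Rational(-2, 32593), Pow(8461, Rational(1, 2)))) ≈ 0.77879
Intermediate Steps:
Function('R')(K, C) = Add(Pow(Add(Pow(C, 2), Pow(K, 2)), Rational(1, 2)), Mul(-145, C)) (Function('R')(K, C) = Add(Mul(-145, C), Pow(Add(Pow(C, 2), Pow(K, 2)), Rational(1, 2))) = Add(Pow(Add(Pow(C, 2), Pow(K, 2)), Rational(1, 2)), Mul(-145, C)))
c = Add(26107, Mul(-2, Pow(8461, Rational(1, 2)))) (c = Add(7, Mul(-1, Add(Pow(Add(Pow(180, 2), Pow(38, 2)), Rational(1, 2)), Mul(-145, 180)))) = Add(7, Mul(-1, Add(Pow(Add(32400, 1444), Rational(1, 2)), -26100))) = Add(7, Mul(-1, Add(Pow(33844, Rational(1, 2)), -26100))) = Add(7, Mul(-1, Add(Mul(2, Pow(8461, Rational(1, 2))), -26100))) = Add(7, Mul(-1, Add(-26100, Mul(2, Pow(8461, Rational(1, 2)))))) = Add(7, Add(26100, Mul(-2, Pow(8461, Rational(1, 2))))) = Add(26107, Mul(-2, Pow(8461, Rational(1, 2)))) ≈ 25923.)
Mul(Add(c, Mul(Add(84, -66), -30)), Pow(Add(Function('u')(-127, 27), 32720), -1)) = Mul(Add(Add(26107, Mul(-2, Pow(8461, Rational(1, 2)))), Mul(Add(84, -66), -30)), Pow(Add(-127, 32720), -1)) = Mul(Add(Add(26107, Mul(-2, Pow(8461, Rational(1, 2)))), Mul(18, -30)), Pow(32593, -1)) = Mul(Add(Add(26107, Mul(-2, Pow(8461, Rational(1, 2)))), -540), Rational(1, 32593)) = Mul(Add(25567, Mul(-2, Pow(8461, Rational(1, 2)))), Rational(1, 32593)) = Add(Rational(25567, 32593), Mul(Rational(-2, 32593), Pow(8461, Rational(1, 2))))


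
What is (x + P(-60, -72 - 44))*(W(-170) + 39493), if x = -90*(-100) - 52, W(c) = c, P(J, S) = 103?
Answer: 355912473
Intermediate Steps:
x = 8948 (x = 9000 - 52 = 8948)
(x + P(-60, -72 - 44))*(W(-170) + 39493) = (8948 + 103)*(-170 + 39493) = 9051*39323 = 355912473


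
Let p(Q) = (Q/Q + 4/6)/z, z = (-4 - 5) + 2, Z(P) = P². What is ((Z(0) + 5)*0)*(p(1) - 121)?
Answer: 0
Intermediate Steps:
z = -7 (z = -9 + 2 = -7)
p(Q) = -5/21 (p(Q) = (Q/Q + 4/6)/(-7) = (1 + 4*(⅙))*(-⅐) = (1 + ⅔)*(-⅐) = (5/3)*(-⅐) = -5/21)
((Z(0) + 5)*0)*(p(1) - 121) = ((0² + 5)*0)*(-5/21 - 121) = ((0 + 5)*0)*(-2546/21) = (5*0)*(-2546/21) = 0*(-2546/21) = 0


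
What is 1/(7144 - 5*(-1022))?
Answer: 1/12254 ≈ 8.1606e-5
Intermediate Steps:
1/(7144 - 5*(-1022)) = 1/(7144 + 5110) = 1/12254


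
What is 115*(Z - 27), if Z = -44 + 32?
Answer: -4485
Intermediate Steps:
Z = -12
115*(Z - 27) = 115*(-12 - 27) = 115*(-39) = -4485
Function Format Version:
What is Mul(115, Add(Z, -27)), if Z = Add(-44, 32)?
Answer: -4485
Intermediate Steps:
Z = -12
Mul(115, Add(Z, -27)) = Mul(115, Add(-12, -27)) = Mul(115, -39) = -4485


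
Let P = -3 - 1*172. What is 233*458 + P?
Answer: 106539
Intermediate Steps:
P = -175 (P = -3 - 172 = -175)
233*458 + P = 233*458 - 175 = 106714 - 175 = 106539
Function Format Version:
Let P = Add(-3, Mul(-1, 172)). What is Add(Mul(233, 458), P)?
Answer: 106539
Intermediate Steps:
P = -175 (P = Add(-3, -172) = -175)
Add(Mul(233, 458), P) = Add(Mul(233, 458), -175) = Add(106714, -175) = 106539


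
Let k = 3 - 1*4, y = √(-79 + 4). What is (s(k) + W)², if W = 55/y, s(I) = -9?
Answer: 122/3 + 66*I*√3 ≈ 40.667 + 114.32*I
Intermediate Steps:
y = 5*I*√3 (y = √(-75) = 5*I*√3 ≈ 8.6602*I)
k = -1 (k = 3 - 4 = -1)
W = -11*I*√3/3 (W = 55/((5*I*√3)) = 55*(-I*√3/15) = -11*I*√3/3 ≈ -6.3509*I)
(s(k) + W)² = (-9 - 11*I*√3/3)²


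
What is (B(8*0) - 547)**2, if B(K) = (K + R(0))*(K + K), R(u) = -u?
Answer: 299209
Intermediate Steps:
B(K) = 2*K**2 (B(K) = (K - 1*0)*(K + K) = (K + 0)*(2*K) = K*(2*K) = 2*K**2)
(B(8*0) - 547)**2 = (2*(8*0)**2 - 547)**2 = (2*0**2 - 547)**2 = (2*0 - 547)**2 = (0 - 547)**2 = (-547)**2 = 299209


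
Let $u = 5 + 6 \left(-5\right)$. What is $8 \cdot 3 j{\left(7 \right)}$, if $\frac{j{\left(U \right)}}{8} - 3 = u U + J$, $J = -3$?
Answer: $-33600$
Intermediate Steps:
$u = -25$ ($u = 5 - 30 = -25$)
$j{\left(U \right)} = - 200 U$ ($j{\left(U \right)} = 24 + 8 \left(- 25 U - 3\right) = 24 + 8 \left(-3 - 25 U\right) = 24 - \left(24 + 200 U\right) = - 200 U$)
$8 \cdot 3 j{\left(7 \right)} = 8 \cdot 3 \left(\left(-200\right) 7\right) = 24 \left(-1400\right) = -33600$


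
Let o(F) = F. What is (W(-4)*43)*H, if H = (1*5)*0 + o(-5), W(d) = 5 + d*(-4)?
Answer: -4515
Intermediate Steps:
W(d) = 5 - 4*d
H = -5 (H = (1*5)*0 - 5 = 5*0 - 5 = 0 - 5 = -5)
(W(-4)*43)*H = ((5 - 4*(-4))*43)*(-5) = ((5 + 16)*43)*(-5) = (21*43)*(-5) = 903*(-5) = -4515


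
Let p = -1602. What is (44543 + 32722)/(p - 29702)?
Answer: -77265/31304 ≈ -2.4682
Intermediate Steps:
(44543 + 32722)/(p - 29702) = (44543 + 32722)/(-1602 - 29702) = 77265/(-31304) = 77265*(-1/31304) = -77265/31304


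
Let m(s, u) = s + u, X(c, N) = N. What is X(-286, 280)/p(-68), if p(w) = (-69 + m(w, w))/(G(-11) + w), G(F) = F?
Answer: 4424/41 ≈ 107.90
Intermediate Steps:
p(w) = (-69 + 2*w)/(-11 + w) (p(w) = (-69 + (w + w))/(-11 + w) = (-69 + 2*w)/(-11 + w))
X(-286, 280)/p(-68) = 280/(((-69 + 2*(-68))/(-11 - 68))) = 280/(((-69 - 136)/(-79))) = 280/((-1/79*(-205))) = 280/(205/79) = 280*(79/205) = 4424/41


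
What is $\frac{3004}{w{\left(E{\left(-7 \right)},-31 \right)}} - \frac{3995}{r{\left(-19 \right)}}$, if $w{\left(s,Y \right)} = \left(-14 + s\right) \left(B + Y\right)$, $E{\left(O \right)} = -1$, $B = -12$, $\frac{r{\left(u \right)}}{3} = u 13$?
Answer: $\frac{1600913}{159315} \approx 10.049$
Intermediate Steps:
$r{\left(u \right)} = 39 u$ ($r{\left(u \right)} = 3 u 13 = 3 \cdot 13 u = 39 u$)
$w{\left(s,Y \right)} = \left(-14 + s\right) \left(-12 + Y\right)$
$\frac{3004}{w{\left(E{\left(-7 \right)},-31 \right)}} - \frac{3995}{r{\left(-19 \right)}} = \frac{3004}{168 - -434 - -12 - -31} - \frac{3995}{39 \left(-19\right)} = \frac{3004}{168 + 434 + 12 + 31} - \frac{3995}{-741} = \frac{3004}{645} - - \frac{3995}{741} = 3004 \cdot \frac{1}{645} + \frac{3995}{741} = \frac{3004}{645} + \frac{3995}{741} = \frac{1600913}{159315}$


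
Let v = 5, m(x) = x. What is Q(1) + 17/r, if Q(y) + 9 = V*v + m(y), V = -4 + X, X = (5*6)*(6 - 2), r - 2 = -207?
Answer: 117243/205 ≈ 571.92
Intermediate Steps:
r = -205 (r = 2 - 207 = -205)
X = 120 (X = 30*4 = 120)
V = 116 (V = -4 + 120 = 116)
Q(y) = 571 + y (Q(y) = -9 + (116*5 + y) = -9 + (580 + y) = 571 + y)
Q(1) + 17/r = (571 + 1) + 17/(-205) = 572 + 17*(-1/205) = 572 - 17/205 = 117243/205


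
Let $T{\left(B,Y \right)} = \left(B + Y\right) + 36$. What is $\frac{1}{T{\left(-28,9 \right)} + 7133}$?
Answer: $\frac{1}{7150} \approx 0.00013986$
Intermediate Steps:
$T{\left(B,Y \right)} = 36 + B + Y$
$\frac{1}{T{\left(-28,9 \right)} + 7133} = \frac{1}{\left(36 - 28 + 9\right) + 7133} = \frac{1}{17 + 7133} = \frac{1}{7150}$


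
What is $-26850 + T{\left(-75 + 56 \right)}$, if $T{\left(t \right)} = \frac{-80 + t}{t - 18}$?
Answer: $- \frac{993351}{37} \approx -26847.0$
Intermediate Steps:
$T{\left(t \right)} = \frac{-80 + t}{-18 + t}$
$-26850 + T{\left(-75 + 56 \right)} = -26850 + \frac{-80 + \left(-75 + 56\right)}{-18 + \left(-75 + 56\right)} = -26850 + \frac{-80 - 19}{-18 - 19} = -26850 + \frac{1}{-37} \left(-99\right) = -26850 - - \frac{99}{37} = -26850 + \frac{99}{37} = - \frac{993351}{37}$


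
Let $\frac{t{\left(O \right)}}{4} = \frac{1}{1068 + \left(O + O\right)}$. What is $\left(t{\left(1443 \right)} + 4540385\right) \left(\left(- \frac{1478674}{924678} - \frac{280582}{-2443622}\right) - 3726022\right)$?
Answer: $- \frac{18893372953004041619035791112}{1116789261711633} \approx -1.6918 \cdot 10^{13}$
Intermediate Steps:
$t{\left(O \right)} = \frac{4}{1068 + 2 O}$ ($t{\left(O \right)} = \frac{4}{1068 + \left(O + O\right)} = \frac{4}{1068 + 2 O}$)
$\left(t{\left(1443 \right)} + 4540385\right) \left(\left(- \frac{1478674}{924678} - \frac{280582}{-2443622}\right) - 3726022\right) = \left(\frac{2}{534 + 1443} + 4540385\right) \left(\left(- \frac{1478674}{924678} - \frac{280582}{-2443622}\right) - 3726022\right) = \left(\frac{2}{1977} + 4540385\right) \left(\left(\left(-1478674\right) \frac{1}{924678} - - \frac{140291}{1221811}\right) - 3726022\right) = \left(2 \cdot \frac{1}{1977} + 4540385\right) \left(\left(- \frac{739337}{462339} + \frac{140291}{1221811}\right) - 3726022\right) = \left(\frac{2}{1977} + 4540385\right) \left(- \frac{838468078658}{564890875929} - 3726022\right) = \frac{8976341147}{1977} \left(- \frac{2104796669778803096}{564890875929}\right) = - \frac{18893372953004041619035791112}{1116789261711633}$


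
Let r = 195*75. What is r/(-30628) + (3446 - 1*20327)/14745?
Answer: -18786587/11579740 ≈ -1.6224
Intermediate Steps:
r = 14625
r/(-30628) + (3446 - 1*20327)/14745 = 14625/(-30628) + (3446 - 1*20327)/14745 = 14625*(-1/30628) + (3446 - 20327)*(1/14745) = -1125/2356 - 16881*1/14745 = -1125/2356 - 5627/4915 = -18786587/11579740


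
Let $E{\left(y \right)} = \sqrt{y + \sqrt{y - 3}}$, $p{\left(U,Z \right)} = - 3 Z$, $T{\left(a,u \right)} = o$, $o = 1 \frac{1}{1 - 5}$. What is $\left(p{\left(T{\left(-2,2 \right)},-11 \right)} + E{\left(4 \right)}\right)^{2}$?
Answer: $\left(33 + \sqrt{5}\right)^{2} \approx 1241.6$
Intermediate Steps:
$o = - \frac{1}{4}$ ($o = 1 \frac{1}{-4} = 1 \left(- \frac{1}{4}\right) = - \frac{1}{4} \approx -0.25$)
$T{\left(a,u \right)} = - \frac{1}{4}$
$E{\left(y \right)} = \sqrt{y + \sqrt{-3 + y}}$
$\left(p{\left(T{\left(-2,2 \right)},-11 \right)} + E{\left(4 \right)}\right)^{2} = \left(\left(-3\right) \left(-11\right) + \sqrt{4 + \sqrt{-3 + 4}}\right)^{2} = \left(33 + \sqrt{4 + \sqrt{1}}\right)^{2} = \left(33 + \sqrt{4 + 1}\right)^{2} = \left(33 + \sqrt{5}\right)^{2}$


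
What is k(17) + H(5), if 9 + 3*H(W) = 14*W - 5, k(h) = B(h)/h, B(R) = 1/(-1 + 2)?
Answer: 955/51 ≈ 18.725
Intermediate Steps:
B(R) = 1 (B(R) = 1/1 = 1)
k(h) = 1/h
H(W) = -14/3 + 14*W/3 (H(W) = -3 + (14*W - 5)/3 = -3 + (-5 + 14*W)/3 = -3 + (-5/3 + 14*W/3) = -14/3 + 14*W/3)
k(17) + H(5) = 1/17 + (-14/3 + (14/3)*5) = 1/17 + (-14/3 + 70/3) = 1/17 + 56/3 = 955/51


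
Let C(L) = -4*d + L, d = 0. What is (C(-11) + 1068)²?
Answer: 1117249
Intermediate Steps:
C(L) = L (C(L) = -4*0 + L = 0 + L = L)
(C(-11) + 1068)² = (-11 + 1068)² = 1057² = 1117249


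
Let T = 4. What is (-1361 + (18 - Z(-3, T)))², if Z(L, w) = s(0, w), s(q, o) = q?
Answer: 1803649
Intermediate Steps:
Z(L, w) = 0
(-1361 + (18 - Z(-3, T)))² = (-1361 + (18 - 1*0))² = (-1361 + (18 + 0))² = (-1361 + 18)² = (-1343)² = 1803649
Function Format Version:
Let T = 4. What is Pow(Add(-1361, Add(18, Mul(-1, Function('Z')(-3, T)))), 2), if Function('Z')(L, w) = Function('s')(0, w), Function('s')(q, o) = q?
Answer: 1803649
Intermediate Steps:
Function('Z')(L, w) = 0
Pow(Add(-1361, Add(18, Mul(-1, Function('Z')(-3, T)))), 2) = Pow(Add(-1361, Add(18, Mul(-1, 0))), 2) = Pow(Add(-1361, Add(18, 0)), 2) = Pow(Add(-1361, 18), 2) = Pow(-1343, 2) = 1803649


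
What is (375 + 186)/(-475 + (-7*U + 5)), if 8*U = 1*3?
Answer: -4488/3781 ≈ -1.1870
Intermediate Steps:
U = 3/8 (U = (1*3)/8 = (⅛)*3 = 3/8 ≈ 0.37500)
(375 + 186)/(-475 + (-7*U + 5)) = (375 + 186)/(-475 + (-7*3/8 + 5)) = 561/(-475 + (-21/8 + 5)) = 561/(-475 + 19/8) = 561/(-3781/8) = 561*(-8/3781) = -4488/3781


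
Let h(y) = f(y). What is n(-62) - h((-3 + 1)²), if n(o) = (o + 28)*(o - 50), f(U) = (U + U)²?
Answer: 3744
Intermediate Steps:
f(U) = 4*U² (f(U) = (2*U)² = 4*U²)
n(o) = (-50 + o)*(28 + o) (n(o) = (28 + o)*(-50 + o) = (-50 + o)*(28 + o))
h(y) = 4*y²
n(-62) - h((-3 + 1)²) = (-1400 + (-62)² - 22*(-62)) - 4*((-3 + 1)²)² = (-1400 + 3844 + 1364) - 4*((-2)²)² = 3808 - 4*4² = 3808 - 4*16 = 3808 - 1*64 = 3808 - 64 = 3744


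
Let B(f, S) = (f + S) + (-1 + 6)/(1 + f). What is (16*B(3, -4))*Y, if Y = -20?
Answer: -80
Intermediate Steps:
B(f, S) = S + f + 5/(1 + f) (B(f, S) = (S + f) + 5/(1 + f) = S + f + 5/(1 + f))
(16*B(3, -4))*Y = (16*((5 - 4 + 3 + 3² - 4*3)/(1 + 3)))*(-20) = (16*((5 - 4 + 3 + 9 - 12)/4))*(-20) = (16*((¼)*1))*(-20) = (16*(¼))*(-20) = 4*(-20) = -80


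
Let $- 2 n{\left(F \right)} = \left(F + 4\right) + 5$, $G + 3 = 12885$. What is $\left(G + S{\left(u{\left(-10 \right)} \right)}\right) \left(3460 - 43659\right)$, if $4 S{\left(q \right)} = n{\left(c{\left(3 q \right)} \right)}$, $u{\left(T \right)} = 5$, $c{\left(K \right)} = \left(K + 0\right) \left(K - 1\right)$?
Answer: $- \frac{4133944563}{8} \approx -5.1674 \cdot 10^{8}$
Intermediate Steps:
$G = 12882$ ($G = -3 + 12885 = 12882$)
$c{\left(K \right)} = K \left(-1 + K\right)$
$n{\left(F \right)} = - \frac{9}{2} - \frac{F}{2}$ ($n{\left(F \right)} = - \frac{\left(F + 4\right) + 5}{2} = - \frac{\left(4 + F\right) + 5}{2} = - \frac{9 + F}{2} = - \frac{9}{2} - \frac{F}{2}$)
$S{\left(q \right)} = - \frac{9}{8} - \frac{3 q \left(-1 + 3 q\right)}{8}$ ($S{\left(q \right)} = \frac{- \frac{9}{2} - \frac{3 q \left(-1 + 3 q\right)}{2}}{4} = - \frac{9}{8} - \frac{3 q \left(-1 + 3 q\right)}{8}$)
$\left(G + S{\left(u{\left(-10 \right)} \right)}\right) \left(3460 - 43659\right) = \left(12882 - \left(- \frac{3}{4} + \frac{225}{8}\right)\right) \left(3460 - 43659\right) = \left(12882 - \frac{219}{8}\right) \left(-40199\right) = \frac{102837}{8} \left(-40199\right) = - \frac{4133944563}{8}$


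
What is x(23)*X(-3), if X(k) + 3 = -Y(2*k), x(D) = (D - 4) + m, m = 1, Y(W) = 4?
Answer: -140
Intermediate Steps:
x(D) = -3 + D (x(D) = (D - 4) + 1 = (-4 + D) + 1 = -3 + D)
X(k) = -7 (X(k) = -3 - 1*4 = -3 - 4 = -7)
x(23)*X(-3) = (-3 + 23)*(-7) = 20*(-7) = -140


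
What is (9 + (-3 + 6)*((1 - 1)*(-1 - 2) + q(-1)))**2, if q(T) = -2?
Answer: 9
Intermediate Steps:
(9 + (-3 + 6)*((1 - 1)*(-1 - 2) + q(-1)))**2 = (9 + (-3 + 6)*((1 - 1)*(-1 - 2) - 2))**2 = (9 + 3*(0*(-3) - 2))**2 = (9 + 3*(0 - 2))**2 = (9 + 3*(-2))**2 = (9 - 6)**2 = 3**2 = 9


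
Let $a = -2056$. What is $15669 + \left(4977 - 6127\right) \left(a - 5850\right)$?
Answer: $9107569$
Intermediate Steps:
$15669 + \left(4977 - 6127\right) \left(a - 5850\right) = 15669 + \left(4977 - 6127\right) \left(-2056 - 5850\right) = 15669 - -9091900 = 15669 + 9091900 = 9107569$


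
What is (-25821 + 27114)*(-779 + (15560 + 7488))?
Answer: 28793817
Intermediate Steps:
(-25821 + 27114)*(-779 + (15560 + 7488)) = 1293*(-779 + 23048) = 1293*22269 = 28793817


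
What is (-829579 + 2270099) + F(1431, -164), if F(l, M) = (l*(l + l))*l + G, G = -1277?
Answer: 5862131225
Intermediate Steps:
F(l, M) = -1277 + 2*l³ (F(l, M) = (l*(l + l))*l - 1277 = (l*(2*l))*l - 1277 = (2*l²)*l - 1277 = 2*l³ - 1277 = -1277 + 2*l³)
(-829579 + 2270099) + F(1431, -164) = (-829579 + 2270099) + (-1277 + 2*1431³) = 1440520 + (-1277 + 2*2930345991) = 1440520 + (-1277 + 5860691982) = 1440520 + 5860690705 = 5862131225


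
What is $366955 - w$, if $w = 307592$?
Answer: $59363$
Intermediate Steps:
$366955 - w = 366955 - 307592 = 59363$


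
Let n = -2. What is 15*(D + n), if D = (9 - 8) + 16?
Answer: 225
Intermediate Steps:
D = 17 (D = 1 + 16 = 17)
15*(D + n) = 15*(17 - 2) = 15*15 = 225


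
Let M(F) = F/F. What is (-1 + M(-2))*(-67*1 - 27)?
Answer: 0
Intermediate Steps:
M(F) = 1
(-1 + M(-2))*(-67*1 - 27) = (-1 + 1)*(-67*1 - 27) = 0*(-67 - 27) = 0*(-94) = 0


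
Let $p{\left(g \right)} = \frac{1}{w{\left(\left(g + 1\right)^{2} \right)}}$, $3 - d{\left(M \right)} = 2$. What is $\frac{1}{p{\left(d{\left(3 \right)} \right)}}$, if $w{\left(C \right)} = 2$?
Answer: $2$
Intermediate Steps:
$d{\left(M \right)} = 1$ ($d{\left(M \right)} = 3 - 2 = 1$)
$p{\left(g \right)} = \frac{1}{2}$
$\frac{1}{p{\left(d{\left(3 \right)} \right)}} = \frac{1}{\frac{1}{2}} = 2$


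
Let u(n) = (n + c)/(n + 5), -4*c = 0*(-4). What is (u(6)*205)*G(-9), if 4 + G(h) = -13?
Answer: -20910/11 ≈ -1900.9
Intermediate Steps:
c = 0 (c = -0*(-4) = -¼*0 = 0)
G(h) = -17 (G(h) = -4 - 13 = -17)
u(n) = n/(5 + n) (u(n) = (n + 0)/(n + 5) = n/(5 + n))
(u(6)*205)*G(-9) = ((6/(5 + 6))*205)*(-17) = ((6/11)*205)*(-17) = (1230/11)*(-17) = -20910/11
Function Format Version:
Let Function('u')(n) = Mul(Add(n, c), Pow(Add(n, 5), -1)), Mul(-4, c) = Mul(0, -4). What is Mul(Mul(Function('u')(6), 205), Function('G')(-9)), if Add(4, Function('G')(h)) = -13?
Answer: Rational(-20910, 11) ≈ -1900.9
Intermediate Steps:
c = 0 (c = Mul(Rational(-1, 4), Mul(0, -4)) = Mul(Rational(-1, 4), 0) = 0)
Function('G')(h) = -17 (Function('G')(h) = Add(-4, -13) = -17)
Function('u')(n) = Mul(n, Pow(Add(5, n), -1)) (Function('u')(n) = Mul(Add(n, 0), Pow(Add(n, 5), -1)) = Mul(n, Pow(Add(5, n), -1)))
Mul(Mul(Function('u')(6), 205), Function('G')(-9)) = Mul(Mul(Mul(6, Pow(Add(5, 6), -1)), 205), -17) = Mul(Mul(Mul(6, Pow(11, -1)), 205), -17) = Mul(Mul(Mul(6, Rational(1, 11)), 205), -17) = Mul(Mul(Rational(6, 11), 205), -17) = Mul(Rational(1230, 11), -17) = Rational(-20910, 11)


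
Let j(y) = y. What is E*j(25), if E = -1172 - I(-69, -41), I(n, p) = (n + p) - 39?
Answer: -25575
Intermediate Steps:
I(n, p) = -39 + n + p
E = -1023 (E = -1172 - (-39 - 69 - 41) = -1172 - 1*(-149) = -1172 + 149 = -1023)
E*j(25) = -1023*25 = -25575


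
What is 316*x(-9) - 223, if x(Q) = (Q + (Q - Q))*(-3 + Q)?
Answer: 33905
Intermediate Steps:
x(Q) = Q*(-3 + Q) (x(Q) = (Q + 0)*(-3 + Q) = Q*(-3 + Q))
316*x(-9) - 223 = 316*(-9*(-3 - 9)) - 223 = 316*(-9*(-12)) - 223 = 316*108 - 223 = 34128 - 223 = 33905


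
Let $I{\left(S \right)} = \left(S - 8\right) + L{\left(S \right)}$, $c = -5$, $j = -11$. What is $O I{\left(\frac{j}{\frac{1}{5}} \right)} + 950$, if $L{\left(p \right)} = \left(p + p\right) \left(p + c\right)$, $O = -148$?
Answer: $-966526$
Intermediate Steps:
$L{\left(p \right)} = 2 p \left(-5 + p\right)$ ($L{\left(p \right)} = \left(p + p\right) \left(p - 5\right) = 2 p \left(-5 + p\right)$)
$I{\left(S \right)} = -8 + S + 2 S \left(-5 + S\right)$ ($I{\left(S \right)} = \left(S - 8\right) + 2 S \left(-5 + S\right) = \left(-8 + S\right) + 2 S \left(-5 + S\right) = -8 + S + 2 S \left(-5 + S\right)$)
$O I{\left(\frac{j}{\frac{1}{5}} \right)} + 950 = - 148 \left(-8 - \frac{11}{\frac{1}{5}} + 2 \left(- \frac{11}{\frac{1}{5}}\right) \left(-5 - \frac{11}{\frac{1}{5}}\right)\right) + 950 = - 148 \left(-8 - 11 \frac{1}{\frac{1}{5}} + 2 \left(- 11 \frac{1}{\frac{1}{5}}\right) \left(-5 - 11 \frac{1}{\frac{1}{5}}\right)\right) + 950 = - 148 \left(-8 - 55 + 2 \left(\left(-11\right) 5\right) \left(-5 - 55\right)\right) + 950 = - 148 \left(-8 - 55 + 2 \left(-55\right) \left(-5 - 55\right)\right) + 950 = - 148 \left(-8 - 55 + 2 \left(-55\right) \left(-60\right)\right) + 950 = - 148 \left(-8 - 55 + 6600\right) + 950 = \left(-148\right) 6537 + 950 = -967476 + 950 = -966526$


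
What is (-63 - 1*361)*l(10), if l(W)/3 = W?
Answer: -12720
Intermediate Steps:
l(W) = 3*W
(-63 - 1*361)*l(10) = (-63 - 1*361)*(3*10) = (-63 - 361)*30 = -424*30 = -12720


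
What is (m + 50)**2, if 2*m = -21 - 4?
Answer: 5625/4 ≈ 1406.3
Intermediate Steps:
m = -25/2 (m = (-21 - 4)/2 = (1/2)*(-25) = -25/2 ≈ -12.500)
(m + 50)**2 = (-25/2 + 50)**2 = (75/2)**2 = 5625/4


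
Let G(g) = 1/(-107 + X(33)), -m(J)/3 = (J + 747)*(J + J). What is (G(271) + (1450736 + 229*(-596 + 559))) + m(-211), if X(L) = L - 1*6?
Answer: 169667119/80 ≈ 2.1208e+6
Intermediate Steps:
X(L) = -6 + L (X(L) = L - 6 = -6 + L)
m(J) = -6*J*(747 + J) (m(J) = -3*(J + 747)*(J + J) = -3*(747 + J)*2*J = -6*J*(747 + J))
G(g) = -1/80 (G(g) = 1/(-107 + (-6 + 33)) = 1/(-107 + 27) = 1/(-80) = -1/80)
(G(271) + (1450736 + 229*(-596 + 559))) + m(-211) = (-1/80 + (1450736 + 229*(-596 + 559))) - 6*(-211)*(747 - 211) = (-1/80 + (1450736 + 229*(-37))) - 6*(-211)*536 = (-1/80 + (1450736 - 8473)) + 678576 = (-1/80 + 1442263) + 678576 = 115381039/80 + 678576 = 169667119/80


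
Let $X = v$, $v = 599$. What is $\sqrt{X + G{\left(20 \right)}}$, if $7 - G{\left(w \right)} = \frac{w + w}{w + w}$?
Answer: $11 \sqrt{5} \approx 24.597$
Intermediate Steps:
$X = 599$
$G{\left(w \right)} = 6$ ($G{\left(w \right)} = 7 - \frac{w + w}{w + w} = 7 - \frac{2 w}{2 w} = 7 - 2 w \frac{1}{2 w} = 7 - 1 = 6$)
$\sqrt{X + G{\left(20 \right)}} = \sqrt{599 + 6} = \sqrt{605} = 11 \sqrt{5}$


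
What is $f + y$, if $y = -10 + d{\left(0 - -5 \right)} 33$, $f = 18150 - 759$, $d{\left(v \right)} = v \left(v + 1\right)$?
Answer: $18371$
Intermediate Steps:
$d{\left(v \right)} = v \left(1 + v\right)$
$f = 17391$
$y = 980$ ($y = -10 + \left(0 - -5\right) \left(1 + \left(0 - -5\right)\right) 33 = -10 + \left(0 + 5\right) \left(1 + \left(0 + 5\right)\right) 33 = -10 + 5 \left(1 + 5\right) 33 = -10 + 5 \cdot 6 \cdot 33 = -10 + 30 \cdot 33 = -10 + 990 = 980$)
$f + y = 17391 + 980 = 18371$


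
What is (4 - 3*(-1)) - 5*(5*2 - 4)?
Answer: -23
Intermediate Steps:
(4 - 3*(-1)) - 5*(5*2 - 4) = (4 + 3) - 5*(10 - 4) = 7 - 5*6 = 7 - 30 = -23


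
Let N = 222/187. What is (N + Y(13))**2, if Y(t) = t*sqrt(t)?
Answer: 76876177/34969 + 5772*sqrt(13)/187 ≈ 2309.7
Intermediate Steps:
N = 222/187 (N = 222*(1/187) = 222/187 ≈ 1.1872)
Y(t) = t**(3/2)
(N + Y(13))**2 = (222/187 + 13**(3/2))**2 = (222/187 + 13*sqrt(13))**2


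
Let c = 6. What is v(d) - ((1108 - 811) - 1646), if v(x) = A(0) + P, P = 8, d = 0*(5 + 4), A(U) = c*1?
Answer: 1363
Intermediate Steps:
A(U) = 6 (A(U) = 6*1 = 6)
d = 0 (d = 0*9 = 0)
v(x) = 14 (v(x) = 6 + 8 = 14)
v(d) - ((1108 - 811) - 1646) = 14 - ((1108 - 811) - 1646) = 14 - (297 - 1646) = 14 - 1*(-1349) = 14 + 1349 = 1363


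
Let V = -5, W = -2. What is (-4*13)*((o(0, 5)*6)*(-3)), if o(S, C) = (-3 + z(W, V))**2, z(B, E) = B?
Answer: 23400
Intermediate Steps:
o(S, C) = 25 (o(S, C) = (-3 - 2)**2 = (-5)**2 = 25)
(-4*13)*((o(0, 5)*6)*(-3)) = (-4*13)*((25*6)*(-3)) = -7800*(-3) = -52*(-450) = 23400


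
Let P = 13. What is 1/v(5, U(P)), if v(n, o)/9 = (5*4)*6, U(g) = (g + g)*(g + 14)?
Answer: 1/1080 ≈ 0.00092593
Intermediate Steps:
U(g) = 2*g*(14 + g) (U(g) = (2*g)*(14 + g) = 2*g*(14 + g))
v(n, o) = 1080 (v(n, o) = 9*((5*4)*6) = 9*(20*6) = 9*120 = 1080)
1/v(5, U(P)) = 1/1080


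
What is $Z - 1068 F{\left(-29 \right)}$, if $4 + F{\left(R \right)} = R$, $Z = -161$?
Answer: $35083$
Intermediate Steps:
$F{\left(R \right)} = -4 + R$
$Z - 1068 F{\left(-29 \right)} = -161 - 1068 \left(-4 - 29\right) = -161 - -35244 = -161 + 35244 = 35083$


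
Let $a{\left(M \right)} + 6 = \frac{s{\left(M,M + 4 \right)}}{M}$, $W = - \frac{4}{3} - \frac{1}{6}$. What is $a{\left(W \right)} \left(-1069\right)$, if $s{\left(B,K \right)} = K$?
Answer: $\frac{24587}{3} \approx 8195.7$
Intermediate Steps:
$W = - \frac{3}{2}$ ($W = \left(-4\right) \frac{1}{3} - \frac{1}{6} = - \frac{4}{3} - \frac{1}{6} = - \frac{3}{2} \approx -1.5$)
$a{\left(M \right)} = -6 + \frac{4 + M}{M}$ ($a{\left(M \right)} = -6 + \frac{M + 4}{M} = -6 + \frac{4 + M}{M}$)
$a{\left(W \right)} \left(-1069\right) = \left(-5 + \frac{4}{- \frac{3}{2}}\right) \left(-1069\right) = \left(-5 + 4 \left(- \frac{2}{3}\right)\right) \left(-1069\right) = \left(-5 - \frac{8}{3}\right) \left(-1069\right) = \left(- \frac{23}{3}\right) \left(-1069\right) = \frac{24587}{3}$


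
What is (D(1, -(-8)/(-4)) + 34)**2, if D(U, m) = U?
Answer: 1225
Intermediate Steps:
(D(1, -(-8)/(-4)) + 34)**2 = (1 + 34)**2 = 35**2 = 1225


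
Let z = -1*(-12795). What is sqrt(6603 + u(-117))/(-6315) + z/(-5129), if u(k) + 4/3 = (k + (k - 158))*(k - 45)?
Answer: -12795/5129 - sqrt(630951)/18945 ≈ -2.5366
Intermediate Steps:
z = 12795
u(k) = -4/3 + (-158 + 2*k)*(-45 + k) (u(k) = -4/3 + (k + (k - 158))*(k - 45) = -4/3 + (k + (-158 + k))*(-45 + k) = -4/3 + (-158 + 2*k)*(-45 + k))
sqrt(6603 + u(-117))/(-6315) + z/(-5129) = sqrt(6603 + (21326/3 - 248*(-117) + 2*(-117)**2))/(-6315) + 12795/(-5129) = sqrt(6603 + (21326/3 + 29016 + 2*13689))*(-1/6315) + 12795*(-1/5129) = sqrt(6603 + (21326/3 + 29016 + 27378))*(-1/6315) - 12795/5129 = sqrt(6603 + 190508/3)*(-1/6315) - 12795/5129 = sqrt(210317/3)*(-1/6315) - 12795/5129 = (sqrt(630951)/3)*(-1/6315) - 12795/5129 = -sqrt(630951)/18945 - 12795/5129 = -12795/5129 - sqrt(630951)/18945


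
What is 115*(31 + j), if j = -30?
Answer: 115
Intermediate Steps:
115*(31 + j) = 115*(31 - 30) = 115*1 = 115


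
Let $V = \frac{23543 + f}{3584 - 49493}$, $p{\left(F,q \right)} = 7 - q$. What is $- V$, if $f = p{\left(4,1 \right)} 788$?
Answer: $\frac{28271}{45909} \approx 0.6158$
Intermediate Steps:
$f = 4728$ ($f = \left(7 - 1\right) 788 = 6 \cdot 788 = 4728$)
$V = - \frac{28271}{45909}$ ($V = \frac{23543 + 4728}{3584 - 49493} = \frac{28271}{-45909} = 28271 \left(- \frac{1}{45909}\right) = - \frac{28271}{45909} \approx -0.6158$)
$- V = \left(-1\right) \left(- \frac{28271}{45909}\right) = \frac{28271}{45909}$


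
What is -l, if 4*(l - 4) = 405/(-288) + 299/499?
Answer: -242601/63872 ≈ -3.7982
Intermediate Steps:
l = 242601/63872 (l = 4 + (405/(-288) + 299/499)/4 = 4 + (405*(-1/288) + 299*(1/499))/4 = 4 + (-45/32 + 299/499)/4 = 4 + (1/4)*(-12887/15968) = 4 - 12887/63872 = 242601/63872 ≈ 3.7982)
-l = -1*242601/63872 = -242601/63872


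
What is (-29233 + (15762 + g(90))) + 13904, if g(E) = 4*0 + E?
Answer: 523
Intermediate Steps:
g(E) = E (g(E) = 0 + E = E)
(-29233 + (15762 + g(90))) + 13904 = (-29233 + (15762 + 90)) + 13904 = (-29233 + 15852) + 13904 = -13381 + 13904 = 523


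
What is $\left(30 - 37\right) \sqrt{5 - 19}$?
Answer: $- 7 i \sqrt{14} \approx - 26.192 i$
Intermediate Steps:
$\left(30 - 37\right) \sqrt{5 - 19} = - 7 \sqrt{-14} = - 7 i \sqrt{14}$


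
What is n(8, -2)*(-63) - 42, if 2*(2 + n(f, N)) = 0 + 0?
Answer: 84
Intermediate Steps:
n(f, N) = -2 (n(f, N) = -2 + (0 + 0)/2 = -2 + (½)*0 = -2 + 0 = -2)
n(8, -2)*(-63) - 42 = -2*(-63) - 42 = 126 - 42 = 84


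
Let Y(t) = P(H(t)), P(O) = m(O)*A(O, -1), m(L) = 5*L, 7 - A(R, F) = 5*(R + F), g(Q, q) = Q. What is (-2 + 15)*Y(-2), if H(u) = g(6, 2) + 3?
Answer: -19305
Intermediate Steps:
A(R, F) = 7 - 5*F - 5*R (A(R, F) = 7 - 5*(R + F) = 7 - 5*(F + R) = 7 - (5*F + 5*R) = 7 + (-5*F - 5*R) = 7 - 5*F - 5*R)
H(u) = 9 (H(u) = 6 + 3 = 9)
P(O) = 5*O*(12 - 5*O) (P(O) = (5*O)*(7 - 5*(-1) - 5*O) = (5*O)*(7 + 5 - 5*O) = (5*O)*(12 - 5*O) = 5*O*(12 - 5*O))
Y(t) = -1485 (Y(t) = 5*9*(12 - 5*9) = 5*9*(12 - 45) = 5*9*(-33) = -1485)
(-2 + 15)*Y(-2) = (-2 + 15)*(-1485) = 13*(-1485) = -19305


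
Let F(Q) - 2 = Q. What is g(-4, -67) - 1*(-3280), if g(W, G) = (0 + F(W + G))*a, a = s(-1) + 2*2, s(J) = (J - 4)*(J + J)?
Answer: 2314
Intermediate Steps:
F(Q) = 2 + Q
s(J) = 2*J*(-4 + J) (s(J) = (-4 + J)*(2*J) = 2*J*(-4 + J))
a = 14 (a = 2*(-1)*(-4 - 1) + 2*2 = 2*(-1)*(-5) + 4 = 10 + 4 = 14)
g(W, G) = 28 + 14*G + 14*W (g(W, G) = (0 + (2 + (W + G)))*14 = (0 + (2 + (G + W)))*14 = (0 + (2 + G + W))*14 = (2 + G + W)*14 = 28 + 14*G + 14*W)
g(-4, -67) - 1*(-3280) = (28 + 14*(-67) + 14*(-4)) - 1*(-3280) = (28 - 938 - 56) + 3280 = -966 + 3280 = 2314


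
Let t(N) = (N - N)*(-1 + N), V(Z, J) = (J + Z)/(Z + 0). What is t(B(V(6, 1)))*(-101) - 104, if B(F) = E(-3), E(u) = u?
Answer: -104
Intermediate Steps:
V(Z, J) = (J + Z)/Z
B(F) = -3
t(N) = 0 (t(N) = 0*(-1 + N) = 0)
t(B(V(6, 1)))*(-101) - 104 = 0*(-101) - 104 = 0 - 104 = -104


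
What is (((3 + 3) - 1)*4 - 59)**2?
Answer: 1521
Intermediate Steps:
(((3 + 3) - 1)*4 - 59)**2 = ((6 - 1)*4 - 59)**2 = (5*4 - 59)**2 = (20 - 59)**2 = (-39)**2 = 1521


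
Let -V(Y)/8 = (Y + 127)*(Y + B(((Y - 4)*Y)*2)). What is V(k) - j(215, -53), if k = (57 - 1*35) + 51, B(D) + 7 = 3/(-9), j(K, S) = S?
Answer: -315041/3 ≈ -1.0501e+5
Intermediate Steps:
B(D) = -22/3 (B(D) = -7 + 3/(-9) = -7 + 3*(-⅑) = -7 - ⅓ = -22/3)
k = 73 (k = (57 - 35) + 51 = 22 + 51 = 73)
V(Y) = -8*(127 + Y)*(-22/3 + Y) (V(Y) = -8*(Y + 127)*(Y - 22/3) = -8*(127 + Y)*(-22/3 + Y))
V(k) - j(215, -53) = (22352/3 - 8*73² - 2872/3*73) - 1*(-53) = (22352/3 - 8*5329 - 209656/3) + 53 = (22352/3 - 42632 - 209656/3) + 53 = -315200/3 + 53 = -315041/3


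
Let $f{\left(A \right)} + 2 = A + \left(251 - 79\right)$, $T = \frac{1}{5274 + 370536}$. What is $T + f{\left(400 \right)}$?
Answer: $\frac{214211701}{375810} \approx 570.0$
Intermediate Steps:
$T = \frac{1}{375810} \approx 2.6609 \cdot 10^{-6}$
$f{\left(A \right)} = 170 + A$ ($f{\left(A \right)} = -2 + \left(A + \left(251 - 79\right)\right) = -2 + \left(A + 172\right) = -2 + \left(172 + A\right) = 170 + A$)
$T + f{\left(400 \right)} = \frac{1}{375810} + \left(170 + 400\right) = \frac{1}{375810} + 570 = \frac{214211701}{375810}$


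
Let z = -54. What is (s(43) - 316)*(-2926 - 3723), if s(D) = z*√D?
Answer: 2101084 + 359046*√43 ≈ 4.4555e+6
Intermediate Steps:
s(D) = -54*√D
(s(43) - 316)*(-2926 - 3723) = (-54*√43 - 316)*(-2926 - 3723) = (-316 - 54*√43)*(-6649) = 2101084 + 359046*√43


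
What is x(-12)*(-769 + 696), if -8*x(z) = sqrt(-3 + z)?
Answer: 73*I*sqrt(15)/8 ≈ 35.341*I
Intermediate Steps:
x(z) = -sqrt(-3 + z)/8
x(-12)*(-769 + 696) = (-sqrt(-3 - 12)/8)*(-769 + 696) = -I*sqrt(15)/8*(-73) = 73*I*sqrt(15)/8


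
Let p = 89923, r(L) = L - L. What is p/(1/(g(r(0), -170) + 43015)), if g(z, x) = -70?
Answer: 3861743235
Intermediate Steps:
r(L) = 0
p/(1/(g(r(0), -170) + 43015)) = 89923/(1/(-70 + 43015)) = 89923/(1/42945) = 89923*42945 = 3861743235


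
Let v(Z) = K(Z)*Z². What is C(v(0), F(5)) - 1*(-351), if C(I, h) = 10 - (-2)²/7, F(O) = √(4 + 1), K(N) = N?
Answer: 2523/7 ≈ 360.43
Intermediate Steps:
F(O) = √5
v(Z) = Z³ (v(Z) = Z*Z² = Z³)
C(I, h) = 66/7 (C(I, h) = 10 - 4/7 = 66/7)
C(v(0), F(5)) - 1*(-351) = 66/7 - 1*(-351) = 66/7 + 351 = 2523/7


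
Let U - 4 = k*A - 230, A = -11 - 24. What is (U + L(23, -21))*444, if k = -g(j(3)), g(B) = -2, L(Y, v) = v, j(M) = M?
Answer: -140748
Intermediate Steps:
A = -35
k = 2 (k = -1*(-2) = 2)
U = -296 (U = 4 + (2*(-35) - 230) = 4 + (-70 - 230) = 4 - 300 = -296)
(U + L(23, -21))*444 = (-296 - 21)*444 = -317*444 = -140748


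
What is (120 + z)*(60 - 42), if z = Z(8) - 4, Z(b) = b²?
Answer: 3240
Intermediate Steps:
z = 60 (z = 8² - 4 = 64 - 4 = 60)
(120 + z)*(60 - 42) = (120 + 60)*(60 - 42) = 180*18 = 3240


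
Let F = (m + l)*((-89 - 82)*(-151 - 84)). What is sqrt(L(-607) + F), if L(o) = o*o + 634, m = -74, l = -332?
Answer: I*sqrt(15946027) ≈ 3993.2*I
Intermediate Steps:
L(o) = 634 + o**2 (L(o) = o**2 + 634 = 634 + o**2)
F = -16315110 (F = (-74 - 332)*((-89 - 82)*(-151 - 84)) = -(-69426)*(-235) = -406*40185 = -16315110)
sqrt(L(-607) + F) = sqrt((634 + (-607)**2) - 16315110) = sqrt((634 + 368449) - 16315110) = sqrt(369083 - 16315110) = sqrt(-15946027) = I*sqrt(15946027)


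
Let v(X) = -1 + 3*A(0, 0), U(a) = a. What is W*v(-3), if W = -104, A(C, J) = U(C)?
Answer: 104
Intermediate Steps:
A(C, J) = C
v(X) = -1 (v(X) = -1 + 3*0 = -1 + 0 = -1)
W*v(-3) = -104*(-1) = 104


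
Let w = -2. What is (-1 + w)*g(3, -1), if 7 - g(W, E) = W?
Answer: -12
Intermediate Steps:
g(W, E) = 7 - W
(-1 + w)*g(3, -1) = (-1 - 2)*(7 - 1*3) = -3*(7 - 3) = -3*4 = -12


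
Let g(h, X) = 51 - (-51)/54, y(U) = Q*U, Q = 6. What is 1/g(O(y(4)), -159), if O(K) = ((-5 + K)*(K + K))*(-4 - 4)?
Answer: 18/935 ≈ 0.019251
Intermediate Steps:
y(U) = 6*U
O(K) = -16*K*(-5 + K) (O(K) = ((-5 + K)*(2*K))*(-8) = (2*K*(-5 + K))*(-8) = -16*K*(-5 + K))
g(h, X) = 935/18 (g(h, X) = 51 - (-51)/54 = 51 - 1*(-17/18) = 51 + 17/18 = 935/18)
1/g(O(y(4)), -159) = 1/(935/18) = 18/935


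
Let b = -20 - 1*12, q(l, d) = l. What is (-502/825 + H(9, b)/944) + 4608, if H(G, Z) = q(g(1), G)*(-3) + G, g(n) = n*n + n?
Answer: 3588238987/778800 ≈ 4607.4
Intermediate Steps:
g(n) = n + n² (g(n) = n² + n = n + n²)
b = -32 (b = -20 - 12 = -32)
H(G, Z) = -6 + G (H(G, Z) = (1*(1 + 1))*(-3) + G = (1*2)*(-3) + G = 2*(-3) + G = -6 + G)
(-502/825 + H(9, b)/944) + 4608 = (-502/825 + (-6 + 9)/944) + 4608 = (-502*1/825 + 3*(1/944)) + 4608 = (-502/825 + 3/944) + 4608 = -471413/778800 + 4608 = 3588238987/778800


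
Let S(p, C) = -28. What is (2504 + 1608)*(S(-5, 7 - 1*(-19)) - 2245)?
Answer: -9346576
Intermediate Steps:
(2504 + 1608)*(S(-5, 7 - 1*(-19)) - 2245) = (2504 + 1608)*(-28 - 2245) = 4112*(-2273) = -9346576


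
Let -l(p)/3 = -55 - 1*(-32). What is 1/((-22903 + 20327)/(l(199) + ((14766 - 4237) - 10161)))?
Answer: -19/112 ≈ -0.16964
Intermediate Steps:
l(p) = 69 (l(p) = -3*(-55 - 1*(-32)) = -3*(-55 + 32) = -3*(-23) = 69)
1/((-22903 + 20327)/(l(199) + ((14766 - 4237) - 10161))) = 1/((-22903 + 20327)/(69 + ((14766 - 4237) - 10161))) = 1/(-2576/(69 + (10529 - 10161))) = 1/(-2576/(69 + 368)) = 1/(-2576/437) = 1/(-2576*1/437) = 1/(-112/19) = -19/112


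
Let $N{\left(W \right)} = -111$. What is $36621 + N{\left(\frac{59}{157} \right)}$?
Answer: $36510$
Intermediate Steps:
$36621 + N{\left(\frac{59}{157} \right)} = 36621 - 111 = 36510$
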